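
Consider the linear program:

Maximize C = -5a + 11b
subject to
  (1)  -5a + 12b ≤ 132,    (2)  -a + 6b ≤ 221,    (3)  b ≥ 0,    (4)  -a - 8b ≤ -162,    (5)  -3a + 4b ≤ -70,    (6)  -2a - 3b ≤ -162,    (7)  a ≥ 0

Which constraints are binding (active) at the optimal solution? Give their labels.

(1) and (5)

Feasible corners and C = -5a + 11b:
  (310/3, 973/18) → C = 1403/18
  (171/2, 373/8) → C = 683/8
  (162, 0) → C = -810
  (810/13, 162/13) → C = -2268/13
  (858/17, 346/17) → C = -484/17
The feasible region is unbounded (it extends along (6, 1), (1, 0)), but C strictly decreases along every unbounded feasible direction, so there is no improving ray and the maximum is attained at a vertex.

The maximum is at (171/2, 373/8). Substituting into each constraint, equality holds for (1) and (5); the remaining constraints have slack.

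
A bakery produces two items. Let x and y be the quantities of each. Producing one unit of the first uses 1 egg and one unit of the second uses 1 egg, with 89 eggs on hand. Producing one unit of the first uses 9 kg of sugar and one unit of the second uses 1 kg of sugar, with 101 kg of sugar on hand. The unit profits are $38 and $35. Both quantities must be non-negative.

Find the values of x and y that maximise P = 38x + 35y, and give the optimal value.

x = 3/2, y = 175/2, maximum P = 6239/2

Vertices and P = 38x + 35y:
  (0, 0) → P = 0
  (0, 89) → P = 3115
  (101/9, 0) → P = 3838/9
  (3/2, 175/2) → P = 6239/2

At the optimal vertex, x + y = 89 and 9x + y = 101.
Solving simultaneously gives x = 3/2, y = 175/2.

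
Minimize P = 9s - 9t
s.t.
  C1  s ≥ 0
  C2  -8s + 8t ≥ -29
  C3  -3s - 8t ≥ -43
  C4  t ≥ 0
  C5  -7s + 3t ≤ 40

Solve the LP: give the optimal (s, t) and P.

s = 0, t = 43/8, minimum P = -387/8

Vertices and P = 9s - 9t:
  (0, 43/8) → P = -387/8
  (0, 0) → P = 0
  (72/11, 257/88) → P = 261/8
  (29/8, 0) → P = 261/8

The binding constraints are s = 0 and -3s - 8t = -43.
Solving simultaneously gives s = 0, t = 43/8.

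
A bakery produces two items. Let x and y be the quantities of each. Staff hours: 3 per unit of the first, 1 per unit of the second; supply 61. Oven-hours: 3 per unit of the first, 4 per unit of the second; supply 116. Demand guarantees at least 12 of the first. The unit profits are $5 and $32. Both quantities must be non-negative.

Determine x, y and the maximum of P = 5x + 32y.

Vertices and P = 5x + 32y:
  (61/3, 0) → P = 305/3
  (12, 0) → P = 60
  (128/9, 55/3) → P = 5920/9
  (12, 20) → P = 700

x = 12, y = 20, maximum P = 700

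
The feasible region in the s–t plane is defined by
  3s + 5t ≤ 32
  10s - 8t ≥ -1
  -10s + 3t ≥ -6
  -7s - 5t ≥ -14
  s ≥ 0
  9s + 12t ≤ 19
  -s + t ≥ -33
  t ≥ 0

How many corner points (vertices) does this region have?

5

Intersecting each pair of boundary lines and keeping only the points that satisfy every inequality leaves:
  (0, 1/8)
  (35/48, 199/192)
  (43/49, 136/147)
  (3/5, 0)
  (0, 0)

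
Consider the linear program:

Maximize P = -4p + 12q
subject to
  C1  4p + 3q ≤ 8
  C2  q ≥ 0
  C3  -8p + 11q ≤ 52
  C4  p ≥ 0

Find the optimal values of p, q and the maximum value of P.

p = 0, q = 8/3, maximum P = 32

Feasible corners and P = -4p + 12q:
  (2, 0) → P = -8
  (0, 8/3) → P = 32
  (0, 0) → P = 0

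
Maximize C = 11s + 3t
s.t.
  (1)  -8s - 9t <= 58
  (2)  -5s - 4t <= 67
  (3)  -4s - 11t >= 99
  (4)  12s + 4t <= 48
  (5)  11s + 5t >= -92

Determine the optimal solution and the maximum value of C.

Feasible corners and C = 11s + 3t:
  (253/52, -140/13) → C = 1103/52
  (166/19, -270/19) → C = 1016/19
  (231/29, -345/29) → C = 1506/29

At the optimal vertex, -8s - 9t = 58 and 12s + 4t = 48.
Solving simultaneously gives s = 166/19, t = -270/19.

s = 166/19, t = -270/19, maximum C = 1016/19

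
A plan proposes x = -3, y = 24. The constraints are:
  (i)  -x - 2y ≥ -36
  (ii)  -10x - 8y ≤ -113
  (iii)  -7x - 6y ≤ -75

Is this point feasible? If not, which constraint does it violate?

Constraint (i): -x - 2y = -45, which is not ≥ -36. All other constraints are satisfied.

not feasible — violates (i)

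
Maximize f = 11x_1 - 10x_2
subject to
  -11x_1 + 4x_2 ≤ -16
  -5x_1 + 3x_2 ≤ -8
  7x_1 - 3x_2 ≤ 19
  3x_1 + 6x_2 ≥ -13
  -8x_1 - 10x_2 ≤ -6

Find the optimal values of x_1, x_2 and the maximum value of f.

Corner points and f = 11x_1 - 10x_2:
  (11/2, 13/2) → f = -9/2
  (49/37, -17/37) → f = 709/37
  (104/47, -55/47) → f = 1694/47

x_1 = 104/47, x_2 = -55/47, maximum f = 1694/47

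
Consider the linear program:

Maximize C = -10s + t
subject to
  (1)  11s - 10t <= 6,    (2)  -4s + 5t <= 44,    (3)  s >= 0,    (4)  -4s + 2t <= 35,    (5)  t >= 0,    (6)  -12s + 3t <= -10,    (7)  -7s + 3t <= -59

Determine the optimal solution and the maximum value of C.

Corner points and C = -10s + t:
  (94/3, 508/15) → C = -4192/15
  (572/37, 607/37) → C = -5113/37
  (427/23, 544/23) → C = -162

The optimum lies where 11s - 10t = 6 and -7s + 3t = -59.
Solving simultaneously gives s = 572/37, t = 607/37.

s = 572/37, t = 607/37, maximum C = -5113/37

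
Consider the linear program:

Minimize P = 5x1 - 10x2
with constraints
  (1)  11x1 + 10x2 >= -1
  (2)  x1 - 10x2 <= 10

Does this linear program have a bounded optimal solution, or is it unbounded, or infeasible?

unbounded

From the feasible point (3/4, -37/40), moving in the direction (-10, 11) keeps every constraint satisfied while P decreases without bound.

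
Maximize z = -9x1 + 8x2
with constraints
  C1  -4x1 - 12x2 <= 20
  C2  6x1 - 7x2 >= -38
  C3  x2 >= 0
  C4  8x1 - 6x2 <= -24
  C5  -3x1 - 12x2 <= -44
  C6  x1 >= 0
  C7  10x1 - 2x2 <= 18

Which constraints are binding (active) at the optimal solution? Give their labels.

C2 and C6

Feasible corners and z = -9x1 + 8x2:
  (3, 8) → z = 37
  (0, 38/7) → z = 304/7
  (0, 4) → z = 32

The maximum is at (0, 38/7). Substituting into each constraint, equality holds for C2 and C6; the remaining constraints have slack.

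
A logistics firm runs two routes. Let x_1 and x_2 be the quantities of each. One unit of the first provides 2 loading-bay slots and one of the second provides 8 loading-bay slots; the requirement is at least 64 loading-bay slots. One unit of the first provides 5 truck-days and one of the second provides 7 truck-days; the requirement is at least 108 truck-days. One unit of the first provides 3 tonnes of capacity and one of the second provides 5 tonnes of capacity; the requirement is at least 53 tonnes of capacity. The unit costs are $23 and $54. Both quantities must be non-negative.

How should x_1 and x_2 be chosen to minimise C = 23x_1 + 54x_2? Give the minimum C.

The feasible region is unbounded (it extends along (0, 1), (1, 0)), but C strictly increases along every unbounded feasible direction, so there is no improving ray and the minimum is attained at a vertex.

The optimum lies where 2x_1 + 8x_2 = 64 and 5x_1 + 7x_2 = 108.
Solving simultaneously gives x_1 = 16, x_2 = 4.

x_1 = 16, x_2 = 4, minimum C = 584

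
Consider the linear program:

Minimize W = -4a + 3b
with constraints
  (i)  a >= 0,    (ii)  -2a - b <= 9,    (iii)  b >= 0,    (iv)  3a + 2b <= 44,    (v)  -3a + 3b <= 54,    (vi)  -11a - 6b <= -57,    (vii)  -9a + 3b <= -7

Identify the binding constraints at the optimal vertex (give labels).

(iii) and (iv)

Corner points and W = -4a + 3b:
  (44/3, 0) → W = -176/3
  (57/11, 0) → W = -228/11
  (146/27, 125/9) → W = 541/27
  (71/29, 436/87) → W = 152/29

The minimum is at (44/3, 0). Substituting into each constraint, equality holds for (iii) and (iv); the remaining constraints have slack.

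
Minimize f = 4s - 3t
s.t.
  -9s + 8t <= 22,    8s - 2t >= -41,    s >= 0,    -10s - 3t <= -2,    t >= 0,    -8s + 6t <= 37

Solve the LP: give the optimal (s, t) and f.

The feasible region is unbounded (it extends along (8, 9), (1, 0)), but f strictly increases along every unbounded feasible direction, so there is no improving ray and the minimum is attained at a vertex.

s = 0, t = 11/4, minimum f = -33/4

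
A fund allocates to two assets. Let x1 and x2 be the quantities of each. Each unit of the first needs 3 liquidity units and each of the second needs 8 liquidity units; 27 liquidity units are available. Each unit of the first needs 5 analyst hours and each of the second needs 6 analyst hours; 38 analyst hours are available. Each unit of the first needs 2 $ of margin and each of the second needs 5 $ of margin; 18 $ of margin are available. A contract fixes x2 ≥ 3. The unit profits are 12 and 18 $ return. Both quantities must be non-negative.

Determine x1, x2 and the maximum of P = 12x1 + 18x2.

x1 = 1, x2 = 3, maximum P = 66

Extreme points and P = 12x1 + 18x2:
  (0, 27/8) → P = 243/4
  (0, 3) → P = 54
  (1, 3) → P = 66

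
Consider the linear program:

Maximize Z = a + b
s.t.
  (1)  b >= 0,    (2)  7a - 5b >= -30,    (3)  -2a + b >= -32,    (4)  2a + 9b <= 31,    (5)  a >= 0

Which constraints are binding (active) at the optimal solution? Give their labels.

Feasible corners and Z = a + b:
  (31/2, 0) → Z = 31/2
  (0, 0) → Z = 0
  (0, 31/9) → Z = 31/9

The maximum is at (31/2, 0). Substituting into each constraint, equality holds for (1) and (4); the remaining constraints have slack.

(1) and (4)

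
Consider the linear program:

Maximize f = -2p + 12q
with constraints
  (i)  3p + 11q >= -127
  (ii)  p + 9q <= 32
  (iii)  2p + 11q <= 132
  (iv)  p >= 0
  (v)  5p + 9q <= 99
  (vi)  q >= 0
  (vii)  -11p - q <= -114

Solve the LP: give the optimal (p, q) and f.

Corner points and f = -2p + 12q:
  (67/4, 61/36) → f = -79/6
  (71/7, 17/7) → f = 62/7
  (99/5, 0) → f = -198/5
  (114/11, 0) → f = -228/11

The optimum lies where p + 9q = 32 and -11p - q = -114.
Solving simultaneously gives p = 71/7, q = 17/7.

p = 71/7, q = 17/7, maximum f = 62/7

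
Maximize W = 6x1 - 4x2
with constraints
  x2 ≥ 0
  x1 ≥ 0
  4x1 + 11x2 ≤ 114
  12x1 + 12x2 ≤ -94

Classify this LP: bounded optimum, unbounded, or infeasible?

infeasible

The boundaries x2 = 0 and x1 = 0 meet at (0, 0), but that point violates 12x1 + 12x2 ≤ -94. Every candidate vertex is excluded by some other constraint, so the feasible region is empty.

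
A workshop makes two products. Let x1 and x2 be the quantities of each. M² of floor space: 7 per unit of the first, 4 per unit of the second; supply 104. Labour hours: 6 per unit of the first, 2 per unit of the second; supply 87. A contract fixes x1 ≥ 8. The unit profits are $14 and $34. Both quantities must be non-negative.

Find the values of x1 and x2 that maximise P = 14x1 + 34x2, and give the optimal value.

Corner points and P = 14x1 + 34x2:
  (29/2, 0) → P = 203
  (8, 0) → P = 112
  (14, 3/2) → P = 247
  (8, 12) → P = 520

x1 = 8, x2 = 12, maximum P = 520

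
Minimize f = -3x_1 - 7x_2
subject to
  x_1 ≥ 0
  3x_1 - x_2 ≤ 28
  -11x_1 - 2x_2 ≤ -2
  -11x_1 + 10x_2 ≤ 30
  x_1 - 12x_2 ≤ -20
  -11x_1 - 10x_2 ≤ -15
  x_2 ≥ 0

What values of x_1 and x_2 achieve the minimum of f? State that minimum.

The binding constraints are 3x_1 - x_2 = 28 and -11x_1 + 10x_2 = 30.
Solving simultaneously gives x_1 = 310/19, x_2 = 398/19.

x_1 = 310/19, x_2 = 398/19, minimum f = -3716/19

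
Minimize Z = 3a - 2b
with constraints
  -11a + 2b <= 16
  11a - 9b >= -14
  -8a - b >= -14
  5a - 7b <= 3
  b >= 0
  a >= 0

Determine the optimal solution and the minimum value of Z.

Corner points and Z = 3a - 2b:
  (112/83, 266/83) → Z = -196/83
  (0, 14/9) → Z = -28/9
  (101/61, 46/61) → Z = 211/61
  (3/5, 0) → Z = 9/5
  (0, 0) → Z = 0

a = 0, b = 14/9, minimum Z = -28/9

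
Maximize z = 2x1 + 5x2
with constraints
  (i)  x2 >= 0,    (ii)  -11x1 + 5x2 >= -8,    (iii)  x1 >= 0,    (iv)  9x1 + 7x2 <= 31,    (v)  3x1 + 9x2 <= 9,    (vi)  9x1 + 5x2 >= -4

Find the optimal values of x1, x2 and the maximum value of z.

x1 = 39/38, x2 = 25/38, maximum z = 203/38

Feasible corners and z = 2x1 + 5x2:
  (8/11, 0) → z = 16/11
  (0, 0) → z = 0
  (39/38, 25/38) → z = 203/38
  (0, 1) → z = 5

At the optimal vertex, -11x1 + 5x2 = -8 and 3x1 + 9x2 = 9.
Solving simultaneously gives x1 = 39/38, x2 = 25/38.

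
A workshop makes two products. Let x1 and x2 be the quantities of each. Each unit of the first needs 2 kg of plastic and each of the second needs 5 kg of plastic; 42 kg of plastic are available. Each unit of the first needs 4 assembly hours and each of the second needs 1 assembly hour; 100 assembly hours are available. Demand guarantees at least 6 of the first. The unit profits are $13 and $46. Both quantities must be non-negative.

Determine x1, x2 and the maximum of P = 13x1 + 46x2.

x1 = 6, x2 = 6, maximum P = 354

Vertices and P = 13x1 + 46x2:
  (21, 0) → P = 273
  (6, 0) → P = 78
  (6, 6) → P = 354

At the optimal vertex, 2x1 + 5x2 = 42 and x1 = 6.
Solving simultaneously gives x1 = 6, x2 = 6.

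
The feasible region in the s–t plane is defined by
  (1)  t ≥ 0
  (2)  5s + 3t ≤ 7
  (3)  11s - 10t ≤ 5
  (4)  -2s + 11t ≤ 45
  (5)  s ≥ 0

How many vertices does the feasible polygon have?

The feasible vertices (each the meet of two boundaries and inside every other half-plane) are:
  (5/11, 0)
  (0, 0)
  (85/83, 52/83)
  (0, 7/3)

4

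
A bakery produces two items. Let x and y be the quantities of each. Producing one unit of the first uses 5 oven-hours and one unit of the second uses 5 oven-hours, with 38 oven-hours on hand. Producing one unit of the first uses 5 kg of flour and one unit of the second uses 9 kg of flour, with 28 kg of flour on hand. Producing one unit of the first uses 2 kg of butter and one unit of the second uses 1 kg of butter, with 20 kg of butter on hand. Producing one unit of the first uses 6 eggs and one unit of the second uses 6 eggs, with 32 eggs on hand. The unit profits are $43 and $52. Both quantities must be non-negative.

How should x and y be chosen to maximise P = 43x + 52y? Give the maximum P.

x = 5, y = 1/3, maximum P = 697/3

The optimum lies where 5x + 9y = 28 and 6x + 6y = 32.
Solving simultaneously gives x = 5, y = 1/3.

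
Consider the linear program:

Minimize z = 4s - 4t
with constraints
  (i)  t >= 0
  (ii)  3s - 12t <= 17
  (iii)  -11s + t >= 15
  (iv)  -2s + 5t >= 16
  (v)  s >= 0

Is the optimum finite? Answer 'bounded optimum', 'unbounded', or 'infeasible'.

unbounded

From the feasible point (0, 15), moving in the direction (0, 1) keeps every constraint satisfied while z decreases without bound.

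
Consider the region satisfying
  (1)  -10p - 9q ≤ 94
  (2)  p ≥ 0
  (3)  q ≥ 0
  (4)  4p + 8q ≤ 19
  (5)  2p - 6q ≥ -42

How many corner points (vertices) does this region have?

Pairwise boundary intersections that survive every other constraint:
  (0, 0)
  (0, 19/8)
  (19/4, 0)

3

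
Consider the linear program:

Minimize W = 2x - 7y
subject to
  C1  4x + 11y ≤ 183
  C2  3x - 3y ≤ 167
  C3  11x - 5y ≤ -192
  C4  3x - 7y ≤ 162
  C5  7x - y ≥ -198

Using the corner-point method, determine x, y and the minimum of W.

Corner points and W = 2x - 7y:
  (-399/47, 927/47) → W = -7287/47
  (-665/27, 691/27) → W = -6167/27
  (-133/4, -139/4) → W = 707/4

The optimum lies where 4x + 11y = 183 and 7x - y = -198.
Solving simultaneously gives x = -665/27, y = 691/27.

x = -665/27, y = 691/27, minimum W = -6167/27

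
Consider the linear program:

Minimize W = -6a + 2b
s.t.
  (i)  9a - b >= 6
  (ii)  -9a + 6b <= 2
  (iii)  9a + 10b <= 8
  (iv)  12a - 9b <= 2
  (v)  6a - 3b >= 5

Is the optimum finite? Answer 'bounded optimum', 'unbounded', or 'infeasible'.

infeasible

The boundaries 9a - b = 6 and 6a - 3b = 5 meet at (13/21, -3/7), but that point violates 12a - 9b ≤ 2. Every candidate vertex is excluded by some other constraint, so the feasible region is empty.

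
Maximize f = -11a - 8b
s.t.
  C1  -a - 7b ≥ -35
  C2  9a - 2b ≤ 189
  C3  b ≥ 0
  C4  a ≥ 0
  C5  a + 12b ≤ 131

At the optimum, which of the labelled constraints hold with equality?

Corner points and f = -11a - 8b:
  (1393/65, 126/65) → f = -16331/65
  (0, 5) → f = -40
  (21, 0) → f = -231
  (0, 0) → f = 0

The maximum is at (0, 0). Substituting into each constraint, equality holds for C3 and C4; the remaining constraints have slack.

C3 and C4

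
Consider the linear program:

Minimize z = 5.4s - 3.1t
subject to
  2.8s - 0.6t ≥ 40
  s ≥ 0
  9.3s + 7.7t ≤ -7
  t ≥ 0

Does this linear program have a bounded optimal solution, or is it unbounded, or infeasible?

infeasible

The boundaries 2.8s - 0.6t = 40 and s = 0 meet at (0, -200/3), but that point violates t ≥ 0. Every candidate vertex is excluded by some other constraint, so the feasible region is empty.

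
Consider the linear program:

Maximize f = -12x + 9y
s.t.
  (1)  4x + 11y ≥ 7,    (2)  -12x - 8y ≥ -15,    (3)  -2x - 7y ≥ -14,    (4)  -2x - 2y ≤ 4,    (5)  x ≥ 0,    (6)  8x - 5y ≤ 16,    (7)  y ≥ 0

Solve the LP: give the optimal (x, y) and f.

Corner points and f = -12x + 9y:
  (109/100, 6/25) → f = -273/25
  (0, 7/11) → f = 63/11
  (0, 15/8) → f = 135/8

At the optimal vertex, -12x - 8y = -15 and x = 0.
Solving simultaneously gives x = 0, y = 15/8.

x = 0, y = 15/8, maximum f = 135/8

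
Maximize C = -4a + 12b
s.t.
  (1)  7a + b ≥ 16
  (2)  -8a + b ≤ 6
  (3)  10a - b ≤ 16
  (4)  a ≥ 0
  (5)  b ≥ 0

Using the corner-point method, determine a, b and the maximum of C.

a = 11, b = 94, maximum C = 1084

Feasible corners and C = -4a + 12b:
  (2/3, 34/3) → C = 400/3
  (32/17, 48/17) → C = 448/17
  (11, 94) → C = 1084

The optimum lies where -8a + b = 6 and 10a - b = 16.
Solving simultaneously gives a = 11, b = 94.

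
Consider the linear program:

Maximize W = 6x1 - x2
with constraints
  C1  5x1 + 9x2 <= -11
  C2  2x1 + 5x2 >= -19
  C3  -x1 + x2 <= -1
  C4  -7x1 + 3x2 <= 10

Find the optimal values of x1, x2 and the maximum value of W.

x1 = 116/7, x2 = -73/7, maximum W = 769/7

Feasible corners and W = 6x1 - x2:
  (116/7, -73/7) → W = 769/7
  (-1/7, -8/7) → W = 2/7
  (-2, -3) → W = -9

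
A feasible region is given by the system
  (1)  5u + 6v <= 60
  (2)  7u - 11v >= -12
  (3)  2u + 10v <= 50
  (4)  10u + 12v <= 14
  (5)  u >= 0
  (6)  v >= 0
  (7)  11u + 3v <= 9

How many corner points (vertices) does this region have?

Intersecting each pair of boundary lines and keeping only the points that satisfy every inequality leaves:
  (5/97, 109/97)
  (0, 12/11)
  (11/17, 32/51)
  (0, 0)
  (9/11, 0)

5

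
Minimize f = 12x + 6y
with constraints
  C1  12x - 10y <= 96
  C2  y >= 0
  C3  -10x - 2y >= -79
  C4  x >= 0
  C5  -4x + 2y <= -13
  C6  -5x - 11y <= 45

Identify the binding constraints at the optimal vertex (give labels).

Extreme points and f = 12x + 6y:
  (79/10, 0) → f = 474/5
  (13/4, 0) → f = 39
  (46/7, 93/14) → f = 831/7

The minimum is at (13/4, 0). Substituting into each constraint, equality holds for C2 and C5; the remaining constraints have slack.

C2 and C5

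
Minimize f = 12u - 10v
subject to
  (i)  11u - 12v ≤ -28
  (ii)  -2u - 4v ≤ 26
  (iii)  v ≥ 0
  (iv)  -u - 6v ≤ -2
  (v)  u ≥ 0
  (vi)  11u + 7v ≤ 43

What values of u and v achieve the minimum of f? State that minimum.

u = 0, v = 43/7, minimum f = -430/7

Feasible corners and f = 12u - 10v:
  (0, 7/3) → f = -70/3
  (320/209, 71/19) → f = -3970/209
  (0, 43/7) → f = -430/7

At the optimal vertex, u = 0 and 11u + 7v = 43.
Solving simultaneously gives u = 0, v = 43/7.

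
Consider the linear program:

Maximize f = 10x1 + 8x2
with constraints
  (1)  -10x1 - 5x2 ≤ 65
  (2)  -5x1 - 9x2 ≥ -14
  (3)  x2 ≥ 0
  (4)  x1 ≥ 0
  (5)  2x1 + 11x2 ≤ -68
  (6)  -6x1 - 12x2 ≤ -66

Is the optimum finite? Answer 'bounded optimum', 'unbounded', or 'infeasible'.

The boundaries 2x1 + 11x2 = -68 and -6x1 - 12x2 = -66 meet at (257/7, -90/7), but that point violates -5x1 - 9x2 ≥ -14. Every candidate vertex is excluded by some other constraint, so the feasible region is empty.

infeasible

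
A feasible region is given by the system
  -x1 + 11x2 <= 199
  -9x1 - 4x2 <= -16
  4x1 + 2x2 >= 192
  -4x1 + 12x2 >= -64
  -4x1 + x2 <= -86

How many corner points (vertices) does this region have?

Pairwise boundary intersections that survive every other constraint:
  (857/23, 494/23)
  (773/8, 215/8)
  (304/7, 64/7)

3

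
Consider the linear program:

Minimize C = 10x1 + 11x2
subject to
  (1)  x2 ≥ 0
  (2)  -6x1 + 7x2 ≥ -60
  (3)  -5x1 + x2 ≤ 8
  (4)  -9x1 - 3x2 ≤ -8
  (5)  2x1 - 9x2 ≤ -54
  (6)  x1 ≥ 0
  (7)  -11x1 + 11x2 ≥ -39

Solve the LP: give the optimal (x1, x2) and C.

x1 = 0, x2 = 6, minimum C = 66

The feasible region is unbounded (it extends along (1, 5), (1, 1)), but C strictly increases along every unbounded feasible direction, so there is no improving ray and the minimum is attained at a vertex.

The binding constraints are 2x1 - 9x2 = -54 and x1 = 0.
Solving simultaneously gives x1 = 0, x2 = 6.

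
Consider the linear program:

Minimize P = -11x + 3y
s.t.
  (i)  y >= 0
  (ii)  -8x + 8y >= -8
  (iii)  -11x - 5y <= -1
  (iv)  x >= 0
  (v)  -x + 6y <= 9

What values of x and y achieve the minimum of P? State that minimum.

x = 3, y = 2, minimum P = -27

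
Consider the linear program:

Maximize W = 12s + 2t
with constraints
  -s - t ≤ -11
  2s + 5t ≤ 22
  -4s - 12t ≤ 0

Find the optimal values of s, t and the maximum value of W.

s = 66, t = -22, maximum W = 748

Feasible corners and W = 12s + 2t:
  (11, 0) → W = 132
  (33/2, -11/2) → W = 187
  (66, -22) → W = 748

The binding constraints are 2s + 5t = 22 and -4s - 12t = 0.
Solving simultaneously gives s = 66, t = -22.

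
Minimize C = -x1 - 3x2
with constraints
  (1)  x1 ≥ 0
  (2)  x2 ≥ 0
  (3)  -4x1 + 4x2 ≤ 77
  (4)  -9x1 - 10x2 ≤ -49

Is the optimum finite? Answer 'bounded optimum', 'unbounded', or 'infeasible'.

unbounded

From the feasible point (0, 77/4), moving in the direction (4, 4) keeps every constraint satisfied while C decreases without bound.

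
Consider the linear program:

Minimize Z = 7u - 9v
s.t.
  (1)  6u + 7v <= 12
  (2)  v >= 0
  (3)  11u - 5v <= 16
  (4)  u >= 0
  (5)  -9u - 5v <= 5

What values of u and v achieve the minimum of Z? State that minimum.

u = 0, v = 12/7, minimum Z = -108/7

Extreme points and Z = 7u - 9v:
  (172/107, 36/107) → Z = 880/107
  (0, 12/7) → Z = -108/7
  (16/11, 0) → Z = 112/11
  (0, 0) → Z = 0

At the optimal vertex, 6u + 7v = 12 and u = 0.
Solving simultaneously gives u = 0, v = 12/7.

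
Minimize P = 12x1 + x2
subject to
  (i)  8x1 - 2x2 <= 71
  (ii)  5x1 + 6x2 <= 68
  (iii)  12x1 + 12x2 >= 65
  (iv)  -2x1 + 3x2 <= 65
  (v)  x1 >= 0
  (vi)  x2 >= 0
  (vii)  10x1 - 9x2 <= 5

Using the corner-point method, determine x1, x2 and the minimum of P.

x1 = 0, x2 = 65/12, minimum P = 65/12

Corner points and P = 12x1 + x2:
  (0, 34/3) → P = 34/3
  (214/35, 131/21) → P = 8359/105
  (0, 65/12) → P = 65/12
  (215/76, 295/114) → P = 4165/114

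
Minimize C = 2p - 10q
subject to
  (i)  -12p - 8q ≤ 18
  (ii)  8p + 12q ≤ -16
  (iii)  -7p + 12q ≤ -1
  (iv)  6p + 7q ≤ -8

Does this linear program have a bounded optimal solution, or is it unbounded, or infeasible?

bounded optimum

Vertices and C = 2p - 10q:
  (-26/25, -69/100) → C = 241/50
  (-1, -2/3) → C = 14/3
  (1, -2) → C = 22
The feasible region has finitely many vertices and no improving ray; the minimum is 14/3 at (-1, -2/3).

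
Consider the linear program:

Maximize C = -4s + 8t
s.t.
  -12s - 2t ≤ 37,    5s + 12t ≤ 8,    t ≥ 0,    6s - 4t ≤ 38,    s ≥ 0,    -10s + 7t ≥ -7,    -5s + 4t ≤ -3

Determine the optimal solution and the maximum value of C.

s = 17/20, t = 5/16, maximum C = -9/10

Vertices and C = -4s + 8t:
  (28/31, 9/31) → C = -40/31
  (17/20, 5/16) → C = -9/10
  (7/10, 0) → C = -14/5
  (3/5, 0) → C = -12/5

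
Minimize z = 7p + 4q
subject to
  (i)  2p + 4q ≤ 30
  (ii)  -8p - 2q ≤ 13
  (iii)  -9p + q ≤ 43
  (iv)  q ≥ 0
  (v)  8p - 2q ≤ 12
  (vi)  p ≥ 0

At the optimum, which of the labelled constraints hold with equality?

Extreme points and z = 7p + 4q:
  (3, 6) → z = 45
  (0, 15/2) → z = 30
  (3/2, 0) → z = 21/2
  (0, 0) → z = 0

The minimum is at (0, 0). Substituting into each constraint, equality holds for (iv) and (vi); the remaining constraints have slack.

(iv) and (vi)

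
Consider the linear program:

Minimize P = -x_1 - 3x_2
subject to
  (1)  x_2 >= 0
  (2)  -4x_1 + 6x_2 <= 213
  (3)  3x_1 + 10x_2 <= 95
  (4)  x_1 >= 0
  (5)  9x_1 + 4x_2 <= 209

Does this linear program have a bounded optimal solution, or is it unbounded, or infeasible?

Extreme points and P = -x_1 - 3x_2:
  (0, 0) → P = 0
  (209/9, 0) → P = -209/9
  (0, 19/2) → P = -57/2
  (285/13, 38/13) → P = -399/13
The feasible region has finitely many vertices and no improving ray; the minimum is -399/13 at (285/13, 38/13).

bounded optimum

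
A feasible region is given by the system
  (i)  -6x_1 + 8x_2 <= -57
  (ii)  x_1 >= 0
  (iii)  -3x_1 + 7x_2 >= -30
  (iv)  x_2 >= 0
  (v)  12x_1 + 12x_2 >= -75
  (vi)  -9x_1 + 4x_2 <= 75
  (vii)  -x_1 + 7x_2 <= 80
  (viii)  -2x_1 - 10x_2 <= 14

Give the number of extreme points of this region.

Of the 28 pairwise boundary intersections, those satisfying every inequality are:
  (19/2, 0)
  (1039/34, 537/34)
  (10, 0)
  (55, 135/7)

4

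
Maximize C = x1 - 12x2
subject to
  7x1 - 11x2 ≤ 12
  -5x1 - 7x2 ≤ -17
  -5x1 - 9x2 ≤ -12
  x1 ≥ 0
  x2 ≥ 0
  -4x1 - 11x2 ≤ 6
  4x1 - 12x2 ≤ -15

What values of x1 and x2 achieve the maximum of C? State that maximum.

The feasible region is unbounded (it extends along (11, 7), (0, 1)), but C strictly decreases along every unbounded feasible direction, so there is no improving ray and the maximum is attained at a vertex.

The optimum lies where -5x1 - 7x2 = -17 and 4x1 - 12x2 = -15.
Solving simultaneously gives x1 = 9/8, x2 = 13/8.

x1 = 9/8, x2 = 13/8, maximum C = -147/8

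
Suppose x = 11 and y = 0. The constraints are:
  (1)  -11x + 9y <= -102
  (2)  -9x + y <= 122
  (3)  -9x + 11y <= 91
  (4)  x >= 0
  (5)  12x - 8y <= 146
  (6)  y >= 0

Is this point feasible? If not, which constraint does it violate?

feasible

(1): -121 ≤ -102 ✓
(2): -99 ≤ 122 ✓
(3): -99 ≤ 91 ✓
(4): 11 ≥ 0 ✓
(5): 132 ≤ 146 ✓
(6): 0 ≥ 0 ✓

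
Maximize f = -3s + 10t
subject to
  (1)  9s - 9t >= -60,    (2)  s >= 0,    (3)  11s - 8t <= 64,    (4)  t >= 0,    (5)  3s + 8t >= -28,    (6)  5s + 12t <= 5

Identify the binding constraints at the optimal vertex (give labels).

(2) and (6)

Feasible corners and f = -3s + 10t:
  (0, 0) → f = 0
  (0, 5/12) → f = 25/6
  (1, 0) → f = -3

The maximum is at (0, 5/12). Substituting into each constraint, equality holds for (2) and (6); the remaining constraints have slack.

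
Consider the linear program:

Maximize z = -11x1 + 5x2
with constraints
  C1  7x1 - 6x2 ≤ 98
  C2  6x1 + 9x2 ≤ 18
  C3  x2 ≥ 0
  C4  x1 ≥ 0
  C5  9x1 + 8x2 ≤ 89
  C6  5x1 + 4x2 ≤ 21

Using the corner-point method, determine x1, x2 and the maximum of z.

x1 = 0, x2 = 2, maximum z = 10

At the optimal vertex, 6x1 + 9x2 = 18 and x1 = 0.
Solving simultaneously gives x1 = 0, x2 = 2.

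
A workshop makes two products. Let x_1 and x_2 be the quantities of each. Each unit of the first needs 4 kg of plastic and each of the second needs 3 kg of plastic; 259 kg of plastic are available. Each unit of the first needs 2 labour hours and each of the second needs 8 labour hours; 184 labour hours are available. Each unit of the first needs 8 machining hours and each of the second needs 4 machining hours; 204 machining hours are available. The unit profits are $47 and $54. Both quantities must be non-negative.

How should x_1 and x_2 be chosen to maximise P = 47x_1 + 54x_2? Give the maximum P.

Corner points and P = 47x_1 + 54x_2:
  (0, 0) → P = 0
  (0, 23) → P = 1242
  (51/2, 0) → P = 2397/2
  (16, 19) → P = 1778

The binding constraints are 2x_1 + 8x_2 = 184 and 8x_1 + 4x_2 = 204.
Solving simultaneously gives x_1 = 16, x_2 = 19.

x_1 = 16, x_2 = 19, maximum P = 1778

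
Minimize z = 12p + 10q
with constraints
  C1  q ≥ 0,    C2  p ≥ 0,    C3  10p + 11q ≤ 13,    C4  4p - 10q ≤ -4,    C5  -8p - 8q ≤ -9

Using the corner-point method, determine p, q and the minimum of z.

p = 0, q = 9/8, minimum z = 45/4

Feasible corners and z = 12p + 10q:
  (0, 13/11) → z = 130/11
  (0, 9/8) → z = 45/4
  (43/72, 23/36) → z = 122/9
  (29/56, 17/28) → z = 86/7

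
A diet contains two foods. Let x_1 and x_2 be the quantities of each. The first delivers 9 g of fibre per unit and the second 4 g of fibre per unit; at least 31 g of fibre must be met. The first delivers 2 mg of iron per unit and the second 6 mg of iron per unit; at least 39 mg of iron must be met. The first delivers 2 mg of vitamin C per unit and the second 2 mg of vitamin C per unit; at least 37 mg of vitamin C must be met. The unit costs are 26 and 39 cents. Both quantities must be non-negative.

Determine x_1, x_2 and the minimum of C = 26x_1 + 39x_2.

x_1 = 18, x_2 = 1/2, minimum C = 975/2

Corner points and C = 26x_1 + 39x_2:
  (0, 37/2) → C = 1443/2
  (39/2, 0) → C = 507
  (18, 1/2) → C = 975/2
The feasible region is unbounded (it extends along (0, 1), (1, 0)), but C strictly increases along every unbounded feasible direction, so there is no improving ray and the minimum is attained at a vertex.

The optimum lies where 2x_1 + 6x_2 = 39 and 2x_1 + 2x_2 = 37.
Solving simultaneously gives x_1 = 18, x_2 = 1/2.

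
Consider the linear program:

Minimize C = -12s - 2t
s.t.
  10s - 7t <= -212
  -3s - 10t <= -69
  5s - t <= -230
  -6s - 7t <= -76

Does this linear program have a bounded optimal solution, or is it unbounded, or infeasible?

unbounded

From the feasible point (-1534/41, 1760/41), moving in the direction (1, 5) keeps every constraint satisfied while C decreases without bound.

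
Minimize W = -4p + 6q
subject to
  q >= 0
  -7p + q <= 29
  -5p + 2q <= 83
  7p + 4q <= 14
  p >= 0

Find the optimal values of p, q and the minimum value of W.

p = 2, q = 0, minimum W = -8

Vertices and W = -4p + 6q:
  (2, 0) → W = -8
  (0, 0) → W = 0
  (0, 7/2) → W = 21

At the optimal vertex, q = 0 and 7p + 4q = 14.
Solving simultaneously gives p = 2, q = 0.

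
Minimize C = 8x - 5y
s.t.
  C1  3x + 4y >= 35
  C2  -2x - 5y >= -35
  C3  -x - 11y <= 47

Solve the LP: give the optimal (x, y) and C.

x = 5, y = 5, minimum C = 15

Extreme points and C = 8x - 5y:
  (5, 5) → C = 15
  (573/29, -176/29) → C = 5464/29
  (620/17, -129/17) → C = 5605/17

At the optimal vertex, 3x + 4y = 35 and -2x - 5y = -35.
Solving simultaneously gives x = 5, y = 5.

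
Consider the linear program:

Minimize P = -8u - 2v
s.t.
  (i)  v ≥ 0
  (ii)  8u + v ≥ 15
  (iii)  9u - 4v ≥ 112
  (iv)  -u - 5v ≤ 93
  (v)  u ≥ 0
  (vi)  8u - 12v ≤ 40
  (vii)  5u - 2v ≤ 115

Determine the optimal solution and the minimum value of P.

u = 118, v = 475/2, minimum P = -1419

Corner points and P = -8u - 2v:
  (296/19, 134/19) → P = -2636/19
  (118, 475/2) → P = -1419
  (325/11, 180/11) → P = -2960/11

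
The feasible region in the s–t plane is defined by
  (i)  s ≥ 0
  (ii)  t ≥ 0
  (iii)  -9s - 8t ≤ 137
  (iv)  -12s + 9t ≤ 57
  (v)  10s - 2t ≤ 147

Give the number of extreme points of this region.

Intersecting each pair of boundary lines and keeping only the points that satisfy every inequality leaves:
  (0, 0)
  (0, 19/3)
  (147/10, 0)
  (479/22, 389/11)

4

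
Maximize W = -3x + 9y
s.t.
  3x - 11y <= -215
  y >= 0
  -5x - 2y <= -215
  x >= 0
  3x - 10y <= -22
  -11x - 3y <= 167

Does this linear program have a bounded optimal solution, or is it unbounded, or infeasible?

unbounded

From the feasible point (1935/61, 1720/61), moving in the direction (0, 1) keeps every constraint satisfied while W increases without bound.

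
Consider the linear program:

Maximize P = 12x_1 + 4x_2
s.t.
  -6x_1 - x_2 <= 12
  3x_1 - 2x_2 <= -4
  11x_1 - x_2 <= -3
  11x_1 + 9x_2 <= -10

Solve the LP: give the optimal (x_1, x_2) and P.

The optimum lies where 3x_1 - 2x_2 = -4 and 11x_1 + 9x_2 = -10.
Solving simultaneously gives x_1 = -8/7, x_2 = 2/7.

x_1 = -8/7, x_2 = 2/7, maximum P = -88/7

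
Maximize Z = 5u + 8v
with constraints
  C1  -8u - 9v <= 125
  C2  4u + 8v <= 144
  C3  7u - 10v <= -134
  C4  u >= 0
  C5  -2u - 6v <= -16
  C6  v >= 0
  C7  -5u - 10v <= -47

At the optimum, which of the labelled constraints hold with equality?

C2 and C3

Vertices and Z = 5u + 8v:
  (23/6, 193/12) → Z = 887/6
  (0, 18) → Z = 144
  (0, 67/5) → Z = 536/5

The maximum is at (23/6, 193/12). Substituting into each constraint, equality holds for C2 and C3; the remaining constraints have slack.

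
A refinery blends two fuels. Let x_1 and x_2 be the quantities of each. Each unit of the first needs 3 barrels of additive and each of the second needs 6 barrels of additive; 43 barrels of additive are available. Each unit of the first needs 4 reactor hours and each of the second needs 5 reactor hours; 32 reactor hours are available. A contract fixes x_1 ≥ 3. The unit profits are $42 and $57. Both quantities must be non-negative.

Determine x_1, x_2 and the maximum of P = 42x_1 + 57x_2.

x_1 = 3, x_2 = 4, maximum P = 354

Corner points and P = 42x_1 + 57x_2:
  (8, 0) → P = 336
  (3, 0) → P = 126
  (3, 4) → P = 354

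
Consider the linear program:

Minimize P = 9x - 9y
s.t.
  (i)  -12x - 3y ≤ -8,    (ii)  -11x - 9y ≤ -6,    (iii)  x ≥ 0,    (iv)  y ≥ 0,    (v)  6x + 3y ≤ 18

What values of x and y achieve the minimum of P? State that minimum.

Vertices and P = 9x - 9y:
  (0, 8/3) → P = -24
  (2/3, 0) → P = 6
  (0, 6) → P = -54
  (3, 0) → P = 27

x = 0, y = 6, minimum P = -54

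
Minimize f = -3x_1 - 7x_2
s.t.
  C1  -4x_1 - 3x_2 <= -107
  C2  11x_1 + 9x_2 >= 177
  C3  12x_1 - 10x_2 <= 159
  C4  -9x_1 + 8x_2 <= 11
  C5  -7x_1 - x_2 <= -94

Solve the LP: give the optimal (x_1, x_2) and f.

x_1 = 691/3, x_2 = 521/2, minimum f = -5029/2

The binding constraints are 12x_1 - 10x_2 = 159 and -9x_1 + 8x_2 = 11.
Solving simultaneously gives x_1 = 691/3, x_2 = 521/2.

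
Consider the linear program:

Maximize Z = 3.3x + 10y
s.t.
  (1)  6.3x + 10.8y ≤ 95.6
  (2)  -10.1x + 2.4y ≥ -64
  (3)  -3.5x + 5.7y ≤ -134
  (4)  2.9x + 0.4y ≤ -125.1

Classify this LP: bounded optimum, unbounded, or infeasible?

Corner points and Z = 3.3x + 10y:
  (-6866/275, -144911/1100) → Z = -3849353/2750
  (-65947/1793, -82645/1793) → Z = -10440751/17930
The feasible region has finitely many vertices and no improving ray; the maximum is -10440751/17930 at (-65947/1793, -82645/1793).

bounded optimum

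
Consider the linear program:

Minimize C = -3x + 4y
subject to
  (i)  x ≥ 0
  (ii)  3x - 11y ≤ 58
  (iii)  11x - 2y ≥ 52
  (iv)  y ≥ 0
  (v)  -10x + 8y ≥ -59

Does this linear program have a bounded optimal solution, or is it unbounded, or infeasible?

bounded optimum

Feasible corners and C = -3x + 4y:
  (52/11, 0) → C = -156/11
  (59/10, 0) → C = -177/10
The feasible region has finitely many vertices and no improving ray; the minimum is -177/10 at (59/10, 0).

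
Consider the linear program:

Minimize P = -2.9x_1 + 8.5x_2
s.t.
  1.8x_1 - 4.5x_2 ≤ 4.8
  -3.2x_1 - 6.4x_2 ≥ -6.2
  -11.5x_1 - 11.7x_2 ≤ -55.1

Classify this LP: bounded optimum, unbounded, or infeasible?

infeasible

The boundaries 1.8x_1 - 4.5x_2 = 4.8 and -3.2x_1 - 6.4x_2 = -6.2 meet at (977/432, -35/216), but that point violates -11.5x_1 - 11.7x_2 ≤ -55.1. Every candidate vertex is excluded by some other constraint, so the feasible region is empty.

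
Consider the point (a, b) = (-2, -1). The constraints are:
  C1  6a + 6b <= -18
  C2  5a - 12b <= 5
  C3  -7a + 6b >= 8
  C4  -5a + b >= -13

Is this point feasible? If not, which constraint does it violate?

C1: -18 ≤ -18 ✓
C2: 2 ≤ 5 ✓
C3: 8 ≥ 8 ✓
C4: 9 ≥ -13 ✓

feasible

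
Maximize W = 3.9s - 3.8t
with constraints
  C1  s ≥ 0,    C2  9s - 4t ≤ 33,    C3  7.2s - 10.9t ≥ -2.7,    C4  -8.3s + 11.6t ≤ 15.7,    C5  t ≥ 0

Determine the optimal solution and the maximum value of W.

s = 11/3, t = 0, maximum W = 143/10

Feasible corners and W = 3.9s - 3.8t:
  (0, 27/109) → W = -513/545
  (0, 0) → W = 0
  (1235/231, 291/77) → W = 4997/770
  (11/3, 0) → W = 143/10

The binding constraints are 9s - 4t = 33 and t = 0.
Solving simultaneously gives s = 11/3, t = 0.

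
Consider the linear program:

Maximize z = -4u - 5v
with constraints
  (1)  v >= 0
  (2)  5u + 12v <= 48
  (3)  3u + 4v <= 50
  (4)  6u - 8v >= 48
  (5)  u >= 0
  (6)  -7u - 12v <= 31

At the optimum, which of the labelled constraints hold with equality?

(1) and (4)

Extreme points and z = -4u - 5v:
  (48/5, 0) → z = -192/5
  (8, 0) → z = -32
  (60/7, 3/7) → z = -255/7

The maximum is at (8, 0). Substituting into each constraint, equality holds for (1) and (4); the remaining constraints have slack.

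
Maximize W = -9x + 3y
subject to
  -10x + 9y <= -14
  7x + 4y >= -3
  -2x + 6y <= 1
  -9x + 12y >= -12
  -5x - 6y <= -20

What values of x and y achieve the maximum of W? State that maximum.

x = 19/7, y = 15/14, maximum W = -297/14

Extreme points and W = -9x + 3y:
  (14/5, 11/10) → W = -219/10
  (19/7, 15/14) → W = -297/14
  (52/19, 20/19) → W = -408/19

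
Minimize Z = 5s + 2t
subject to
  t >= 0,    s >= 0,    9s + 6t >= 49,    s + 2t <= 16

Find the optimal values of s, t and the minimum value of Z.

s = 1/6, t = 95/12, minimum Z = 50/3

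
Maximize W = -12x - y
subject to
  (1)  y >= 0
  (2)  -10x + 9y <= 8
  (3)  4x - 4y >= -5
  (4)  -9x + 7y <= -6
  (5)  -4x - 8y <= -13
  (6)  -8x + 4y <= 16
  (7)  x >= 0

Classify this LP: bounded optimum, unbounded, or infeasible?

Feasible corners and W = -12x - y:
  (13/4, 0) → W = -39
  (59/8, 69/8) → W = -777/8
  (139/100, 93/100) → W = -1761/100
The feasible region has finitely many vertices and no improving ray; the maximum is -1761/100 at (139/100, 93/100).

bounded optimum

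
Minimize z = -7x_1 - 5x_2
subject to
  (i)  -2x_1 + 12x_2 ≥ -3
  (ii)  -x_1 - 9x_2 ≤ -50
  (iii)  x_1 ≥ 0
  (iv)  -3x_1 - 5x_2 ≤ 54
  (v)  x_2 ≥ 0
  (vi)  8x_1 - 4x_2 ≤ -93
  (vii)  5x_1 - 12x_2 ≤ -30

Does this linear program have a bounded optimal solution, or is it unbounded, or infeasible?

From the feasible point (0, 93/4), moving in the direction (0, 1) keeps every constraint satisfied while z decreases without bound.

unbounded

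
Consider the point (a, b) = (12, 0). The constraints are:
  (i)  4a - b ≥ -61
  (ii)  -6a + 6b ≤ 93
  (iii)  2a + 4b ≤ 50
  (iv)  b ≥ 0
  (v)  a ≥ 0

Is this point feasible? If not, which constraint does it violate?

(i): 48 ≥ -61 ✓
(ii): -72 ≤ 93 ✓
(iii): 24 ≤ 50 ✓
(iv): 0 ≥ 0 ✓
(v): 12 ≥ 0 ✓

feasible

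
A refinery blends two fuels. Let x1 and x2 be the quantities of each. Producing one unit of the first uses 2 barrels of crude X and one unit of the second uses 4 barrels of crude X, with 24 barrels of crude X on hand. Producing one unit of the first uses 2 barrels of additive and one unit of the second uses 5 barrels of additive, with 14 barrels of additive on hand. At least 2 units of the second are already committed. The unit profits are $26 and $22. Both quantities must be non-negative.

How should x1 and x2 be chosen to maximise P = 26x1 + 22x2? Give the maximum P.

At the optimal vertex, 2x1 + 5x2 = 14 and x2 = 2.
Solving simultaneously gives x1 = 2, x2 = 2.

x1 = 2, x2 = 2, maximum P = 96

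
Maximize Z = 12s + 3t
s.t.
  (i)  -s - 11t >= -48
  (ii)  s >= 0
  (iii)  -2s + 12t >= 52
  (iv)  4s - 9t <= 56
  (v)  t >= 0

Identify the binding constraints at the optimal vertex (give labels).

(i) and (iii)

Vertices and Z = 12s + 3t:
  (0, 48/11) → Z = 144/11
  (2/17, 74/17) → Z = 246/17
  (0, 13/3) → Z = 13

The maximum is at (2/17, 74/17). Substituting into each constraint, equality holds for (i) and (iii); the remaining constraints have slack.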